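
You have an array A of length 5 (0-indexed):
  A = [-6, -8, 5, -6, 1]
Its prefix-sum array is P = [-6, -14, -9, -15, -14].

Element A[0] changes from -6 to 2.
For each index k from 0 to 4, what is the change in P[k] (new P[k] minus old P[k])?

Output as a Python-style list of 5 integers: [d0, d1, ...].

Element change: A[0] -6 -> 2, delta = 8
For k < 0: P[k] unchanged, delta_P[k] = 0
For k >= 0: P[k] shifts by exactly 8
Delta array: [8, 8, 8, 8, 8]

Answer: [8, 8, 8, 8, 8]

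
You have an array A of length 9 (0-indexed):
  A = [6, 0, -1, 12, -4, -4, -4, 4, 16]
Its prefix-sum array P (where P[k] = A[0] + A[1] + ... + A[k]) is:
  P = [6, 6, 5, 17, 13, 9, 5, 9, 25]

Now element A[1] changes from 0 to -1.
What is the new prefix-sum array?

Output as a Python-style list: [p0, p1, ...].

Change: A[1] 0 -> -1, delta = -1
P[k] for k < 1: unchanged (A[1] not included)
P[k] for k >= 1: shift by delta = -1
  P[0] = 6 + 0 = 6
  P[1] = 6 + -1 = 5
  P[2] = 5 + -1 = 4
  P[3] = 17 + -1 = 16
  P[4] = 13 + -1 = 12
  P[5] = 9 + -1 = 8
  P[6] = 5 + -1 = 4
  P[7] = 9 + -1 = 8
  P[8] = 25 + -1 = 24

Answer: [6, 5, 4, 16, 12, 8, 4, 8, 24]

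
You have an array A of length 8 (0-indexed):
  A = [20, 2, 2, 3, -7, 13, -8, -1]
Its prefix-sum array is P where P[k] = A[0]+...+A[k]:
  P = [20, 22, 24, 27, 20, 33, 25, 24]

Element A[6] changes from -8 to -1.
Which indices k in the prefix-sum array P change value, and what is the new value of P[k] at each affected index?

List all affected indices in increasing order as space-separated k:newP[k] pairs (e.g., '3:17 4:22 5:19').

Answer: 6:32 7:31

Derivation:
P[k] = A[0] + ... + A[k]
P[k] includes A[6] iff k >= 6
Affected indices: 6, 7, ..., 7; delta = 7
  P[6]: 25 + 7 = 32
  P[7]: 24 + 7 = 31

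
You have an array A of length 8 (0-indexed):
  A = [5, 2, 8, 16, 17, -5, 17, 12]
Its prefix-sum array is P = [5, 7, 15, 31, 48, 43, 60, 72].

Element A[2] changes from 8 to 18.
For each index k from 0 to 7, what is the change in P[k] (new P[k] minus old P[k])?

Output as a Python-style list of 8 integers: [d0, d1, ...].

Answer: [0, 0, 10, 10, 10, 10, 10, 10]

Derivation:
Element change: A[2] 8 -> 18, delta = 10
For k < 2: P[k] unchanged, delta_P[k] = 0
For k >= 2: P[k] shifts by exactly 10
Delta array: [0, 0, 10, 10, 10, 10, 10, 10]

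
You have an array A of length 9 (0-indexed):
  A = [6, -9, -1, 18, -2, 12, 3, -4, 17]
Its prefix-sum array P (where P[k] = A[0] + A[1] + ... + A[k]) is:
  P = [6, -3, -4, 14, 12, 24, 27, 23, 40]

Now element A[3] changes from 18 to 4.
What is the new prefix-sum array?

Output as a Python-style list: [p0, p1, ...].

Change: A[3] 18 -> 4, delta = -14
P[k] for k < 3: unchanged (A[3] not included)
P[k] for k >= 3: shift by delta = -14
  P[0] = 6 + 0 = 6
  P[1] = -3 + 0 = -3
  P[2] = -4 + 0 = -4
  P[3] = 14 + -14 = 0
  P[4] = 12 + -14 = -2
  P[5] = 24 + -14 = 10
  P[6] = 27 + -14 = 13
  P[7] = 23 + -14 = 9
  P[8] = 40 + -14 = 26

Answer: [6, -3, -4, 0, -2, 10, 13, 9, 26]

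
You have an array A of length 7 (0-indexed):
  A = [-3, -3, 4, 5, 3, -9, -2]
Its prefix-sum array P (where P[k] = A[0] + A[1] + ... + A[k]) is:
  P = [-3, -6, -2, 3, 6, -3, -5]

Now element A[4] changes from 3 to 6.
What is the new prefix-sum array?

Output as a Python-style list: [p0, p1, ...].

Answer: [-3, -6, -2, 3, 9, 0, -2]

Derivation:
Change: A[4] 3 -> 6, delta = 3
P[k] for k < 4: unchanged (A[4] not included)
P[k] for k >= 4: shift by delta = 3
  P[0] = -3 + 0 = -3
  P[1] = -6 + 0 = -6
  P[2] = -2 + 0 = -2
  P[3] = 3 + 0 = 3
  P[4] = 6 + 3 = 9
  P[5] = -3 + 3 = 0
  P[6] = -5 + 3 = -2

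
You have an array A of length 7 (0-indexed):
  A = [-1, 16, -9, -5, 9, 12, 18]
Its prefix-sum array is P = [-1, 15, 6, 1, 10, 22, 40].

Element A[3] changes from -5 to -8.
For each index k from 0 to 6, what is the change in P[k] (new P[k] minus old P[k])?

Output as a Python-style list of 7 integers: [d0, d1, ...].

Answer: [0, 0, 0, -3, -3, -3, -3]

Derivation:
Element change: A[3] -5 -> -8, delta = -3
For k < 3: P[k] unchanged, delta_P[k] = 0
For k >= 3: P[k] shifts by exactly -3
Delta array: [0, 0, 0, -3, -3, -3, -3]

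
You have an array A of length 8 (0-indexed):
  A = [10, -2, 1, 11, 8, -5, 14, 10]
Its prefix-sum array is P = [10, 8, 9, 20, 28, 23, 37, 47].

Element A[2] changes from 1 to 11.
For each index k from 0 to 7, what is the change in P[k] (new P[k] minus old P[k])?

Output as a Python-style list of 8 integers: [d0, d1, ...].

Element change: A[2] 1 -> 11, delta = 10
For k < 2: P[k] unchanged, delta_P[k] = 0
For k >= 2: P[k] shifts by exactly 10
Delta array: [0, 0, 10, 10, 10, 10, 10, 10]

Answer: [0, 0, 10, 10, 10, 10, 10, 10]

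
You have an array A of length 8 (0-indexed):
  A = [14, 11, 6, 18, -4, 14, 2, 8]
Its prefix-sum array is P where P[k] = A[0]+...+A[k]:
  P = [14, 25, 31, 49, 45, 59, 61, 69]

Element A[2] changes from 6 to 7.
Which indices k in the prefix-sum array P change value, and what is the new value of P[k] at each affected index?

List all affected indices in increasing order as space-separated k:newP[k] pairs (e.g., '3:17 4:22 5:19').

Answer: 2:32 3:50 4:46 5:60 6:62 7:70

Derivation:
P[k] = A[0] + ... + A[k]
P[k] includes A[2] iff k >= 2
Affected indices: 2, 3, ..., 7; delta = 1
  P[2]: 31 + 1 = 32
  P[3]: 49 + 1 = 50
  P[4]: 45 + 1 = 46
  P[5]: 59 + 1 = 60
  P[6]: 61 + 1 = 62
  P[7]: 69 + 1 = 70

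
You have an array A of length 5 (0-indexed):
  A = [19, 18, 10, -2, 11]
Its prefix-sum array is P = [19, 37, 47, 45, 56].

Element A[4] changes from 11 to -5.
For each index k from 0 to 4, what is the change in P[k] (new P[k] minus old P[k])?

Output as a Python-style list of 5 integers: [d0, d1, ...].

Answer: [0, 0, 0, 0, -16]

Derivation:
Element change: A[4] 11 -> -5, delta = -16
For k < 4: P[k] unchanged, delta_P[k] = 0
For k >= 4: P[k] shifts by exactly -16
Delta array: [0, 0, 0, 0, -16]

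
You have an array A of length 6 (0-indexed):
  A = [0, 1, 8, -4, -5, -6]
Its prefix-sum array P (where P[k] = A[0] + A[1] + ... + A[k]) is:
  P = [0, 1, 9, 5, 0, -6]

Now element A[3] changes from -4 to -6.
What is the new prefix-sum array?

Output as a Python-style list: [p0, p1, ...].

Answer: [0, 1, 9, 3, -2, -8]

Derivation:
Change: A[3] -4 -> -6, delta = -2
P[k] for k < 3: unchanged (A[3] not included)
P[k] for k >= 3: shift by delta = -2
  P[0] = 0 + 0 = 0
  P[1] = 1 + 0 = 1
  P[2] = 9 + 0 = 9
  P[3] = 5 + -2 = 3
  P[4] = 0 + -2 = -2
  P[5] = -6 + -2 = -8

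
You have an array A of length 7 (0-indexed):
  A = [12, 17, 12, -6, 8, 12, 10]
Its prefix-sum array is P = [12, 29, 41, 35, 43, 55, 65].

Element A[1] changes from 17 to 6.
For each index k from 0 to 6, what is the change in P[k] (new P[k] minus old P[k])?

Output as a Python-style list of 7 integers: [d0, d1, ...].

Answer: [0, -11, -11, -11, -11, -11, -11]

Derivation:
Element change: A[1] 17 -> 6, delta = -11
For k < 1: P[k] unchanged, delta_P[k] = 0
For k >= 1: P[k] shifts by exactly -11
Delta array: [0, -11, -11, -11, -11, -11, -11]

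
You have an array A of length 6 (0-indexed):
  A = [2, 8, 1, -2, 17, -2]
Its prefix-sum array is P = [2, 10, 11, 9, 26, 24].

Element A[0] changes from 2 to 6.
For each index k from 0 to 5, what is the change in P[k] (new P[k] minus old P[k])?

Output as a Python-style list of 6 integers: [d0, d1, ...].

Element change: A[0] 2 -> 6, delta = 4
For k < 0: P[k] unchanged, delta_P[k] = 0
For k >= 0: P[k] shifts by exactly 4
Delta array: [4, 4, 4, 4, 4, 4]

Answer: [4, 4, 4, 4, 4, 4]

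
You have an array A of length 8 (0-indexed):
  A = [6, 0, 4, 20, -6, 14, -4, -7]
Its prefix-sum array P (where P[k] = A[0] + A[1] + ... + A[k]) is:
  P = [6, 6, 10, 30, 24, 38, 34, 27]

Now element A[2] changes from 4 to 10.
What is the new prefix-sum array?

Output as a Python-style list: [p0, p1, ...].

Change: A[2] 4 -> 10, delta = 6
P[k] for k < 2: unchanged (A[2] not included)
P[k] for k >= 2: shift by delta = 6
  P[0] = 6 + 0 = 6
  P[1] = 6 + 0 = 6
  P[2] = 10 + 6 = 16
  P[3] = 30 + 6 = 36
  P[4] = 24 + 6 = 30
  P[5] = 38 + 6 = 44
  P[6] = 34 + 6 = 40
  P[7] = 27 + 6 = 33

Answer: [6, 6, 16, 36, 30, 44, 40, 33]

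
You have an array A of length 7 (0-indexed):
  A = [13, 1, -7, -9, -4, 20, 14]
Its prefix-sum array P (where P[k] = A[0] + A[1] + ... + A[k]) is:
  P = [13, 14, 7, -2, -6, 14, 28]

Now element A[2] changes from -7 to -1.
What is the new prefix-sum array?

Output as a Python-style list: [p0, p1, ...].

Answer: [13, 14, 13, 4, 0, 20, 34]

Derivation:
Change: A[2] -7 -> -1, delta = 6
P[k] for k < 2: unchanged (A[2] not included)
P[k] for k >= 2: shift by delta = 6
  P[0] = 13 + 0 = 13
  P[1] = 14 + 0 = 14
  P[2] = 7 + 6 = 13
  P[3] = -2 + 6 = 4
  P[4] = -6 + 6 = 0
  P[5] = 14 + 6 = 20
  P[6] = 28 + 6 = 34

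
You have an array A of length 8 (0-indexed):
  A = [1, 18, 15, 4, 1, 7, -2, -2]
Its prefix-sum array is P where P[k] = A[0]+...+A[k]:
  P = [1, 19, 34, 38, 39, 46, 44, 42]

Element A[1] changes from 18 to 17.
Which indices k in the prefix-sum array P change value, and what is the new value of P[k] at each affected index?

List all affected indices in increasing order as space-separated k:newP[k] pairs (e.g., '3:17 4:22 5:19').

Answer: 1:18 2:33 3:37 4:38 5:45 6:43 7:41

Derivation:
P[k] = A[0] + ... + A[k]
P[k] includes A[1] iff k >= 1
Affected indices: 1, 2, ..., 7; delta = -1
  P[1]: 19 + -1 = 18
  P[2]: 34 + -1 = 33
  P[3]: 38 + -1 = 37
  P[4]: 39 + -1 = 38
  P[5]: 46 + -1 = 45
  P[6]: 44 + -1 = 43
  P[7]: 42 + -1 = 41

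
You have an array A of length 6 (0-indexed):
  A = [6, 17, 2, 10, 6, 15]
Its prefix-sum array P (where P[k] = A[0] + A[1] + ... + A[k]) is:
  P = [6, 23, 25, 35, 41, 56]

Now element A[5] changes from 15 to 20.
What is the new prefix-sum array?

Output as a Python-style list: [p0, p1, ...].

Answer: [6, 23, 25, 35, 41, 61]

Derivation:
Change: A[5] 15 -> 20, delta = 5
P[k] for k < 5: unchanged (A[5] not included)
P[k] for k >= 5: shift by delta = 5
  P[0] = 6 + 0 = 6
  P[1] = 23 + 0 = 23
  P[2] = 25 + 0 = 25
  P[3] = 35 + 0 = 35
  P[4] = 41 + 0 = 41
  P[5] = 56 + 5 = 61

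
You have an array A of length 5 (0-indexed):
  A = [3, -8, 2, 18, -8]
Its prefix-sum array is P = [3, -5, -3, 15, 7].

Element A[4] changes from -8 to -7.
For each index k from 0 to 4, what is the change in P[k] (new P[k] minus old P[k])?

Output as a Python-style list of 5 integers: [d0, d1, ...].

Answer: [0, 0, 0, 0, 1]

Derivation:
Element change: A[4] -8 -> -7, delta = 1
For k < 4: P[k] unchanged, delta_P[k] = 0
For k >= 4: P[k] shifts by exactly 1
Delta array: [0, 0, 0, 0, 1]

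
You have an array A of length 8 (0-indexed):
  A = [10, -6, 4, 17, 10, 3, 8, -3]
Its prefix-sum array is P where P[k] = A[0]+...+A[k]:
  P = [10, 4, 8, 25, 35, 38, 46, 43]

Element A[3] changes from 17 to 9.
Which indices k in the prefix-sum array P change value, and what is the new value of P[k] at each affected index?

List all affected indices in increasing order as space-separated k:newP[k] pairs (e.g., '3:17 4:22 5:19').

Answer: 3:17 4:27 5:30 6:38 7:35

Derivation:
P[k] = A[0] + ... + A[k]
P[k] includes A[3] iff k >= 3
Affected indices: 3, 4, ..., 7; delta = -8
  P[3]: 25 + -8 = 17
  P[4]: 35 + -8 = 27
  P[5]: 38 + -8 = 30
  P[6]: 46 + -8 = 38
  P[7]: 43 + -8 = 35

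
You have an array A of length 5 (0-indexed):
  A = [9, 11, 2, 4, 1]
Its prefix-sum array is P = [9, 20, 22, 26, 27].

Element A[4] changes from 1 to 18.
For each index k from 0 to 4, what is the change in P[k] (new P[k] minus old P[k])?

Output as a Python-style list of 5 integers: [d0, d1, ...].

Answer: [0, 0, 0, 0, 17]

Derivation:
Element change: A[4] 1 -> 18, delta = 17
For k < 4: P[k] unchanged, delta_P[k] = 0
For k >= 4: P[k] shifts by exactly 17
Delta array: [0, 0, 0, 0, 17]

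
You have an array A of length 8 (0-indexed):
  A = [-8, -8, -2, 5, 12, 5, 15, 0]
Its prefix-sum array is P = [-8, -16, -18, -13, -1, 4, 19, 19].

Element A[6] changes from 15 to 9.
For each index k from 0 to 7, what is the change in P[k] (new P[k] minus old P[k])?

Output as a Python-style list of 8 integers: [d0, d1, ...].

Answer: [0, 0, 0, 0, 0, 0, -6, -6]

Derivation:
Element change: A[6] 15 -> 9, delta = -6
For k < 6: P[k] unchanged, delta_P[k] = 0
For k >= 6: P[k] shifts by exactly -6
Delta array: [0, 0, 0, 0, 0, 0, -6, -6]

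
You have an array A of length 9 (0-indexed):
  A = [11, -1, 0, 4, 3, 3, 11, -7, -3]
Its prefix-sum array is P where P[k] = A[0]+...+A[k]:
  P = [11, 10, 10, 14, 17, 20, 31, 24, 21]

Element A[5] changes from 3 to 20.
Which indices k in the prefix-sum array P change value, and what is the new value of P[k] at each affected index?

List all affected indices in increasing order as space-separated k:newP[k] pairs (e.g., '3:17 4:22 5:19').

Answer: 5:37 6:48 7:41 8:38

Derivation:
P[k] = A[0] + ... + A[k]
P[k] includes A[5] iff k >= 5
Affected indices: 5, 6, ..., 8; delta = 17
  P[5]: 20 + 17 = 37
  P[6]: 31 + 17 = 48
  P[7]: 24 + 17 = 41
  P[8]: 21 + 17 = 38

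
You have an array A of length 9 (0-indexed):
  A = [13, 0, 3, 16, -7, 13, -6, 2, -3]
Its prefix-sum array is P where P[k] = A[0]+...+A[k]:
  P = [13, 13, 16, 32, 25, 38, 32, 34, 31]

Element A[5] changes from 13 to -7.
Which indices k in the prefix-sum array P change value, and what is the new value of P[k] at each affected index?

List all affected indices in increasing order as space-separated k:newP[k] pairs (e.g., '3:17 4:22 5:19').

Answer: 5:18 6:12 7:14 8:11

Derivation:
P[k] = A[0] + ... + A[k]
P[k] includes A[5] iff k >= 5
Affected indices: 5, 6, ..., 8; delta = -20
  P[5]: 38 + -20 = 18
  P[6]: 32 + -20 = 12
  P[7]: 34 + -20 = 14
  P[8]: 31 + -20 = 11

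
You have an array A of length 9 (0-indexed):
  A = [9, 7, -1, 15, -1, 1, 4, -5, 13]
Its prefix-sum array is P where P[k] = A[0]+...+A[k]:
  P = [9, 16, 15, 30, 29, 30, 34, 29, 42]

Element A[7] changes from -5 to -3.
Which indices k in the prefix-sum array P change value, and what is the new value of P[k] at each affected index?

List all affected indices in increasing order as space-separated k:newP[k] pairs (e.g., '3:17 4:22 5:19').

P[k] = A[0] + ... + A[k]
P[k] includes A[7] iff k >= 7
Affected indices: 7, 8, ..., 8; delta = 2
  P[7]: 29 + 2 = 31
  P[8]: 42 + 2 = 44

Answer: 7:31 8:44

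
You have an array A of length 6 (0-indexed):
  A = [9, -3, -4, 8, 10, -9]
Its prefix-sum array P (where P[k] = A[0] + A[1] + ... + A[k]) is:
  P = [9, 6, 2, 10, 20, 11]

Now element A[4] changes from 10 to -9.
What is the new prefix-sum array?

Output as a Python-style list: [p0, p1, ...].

Answer: [9, 6, 2, 10, 1, -8]

Derivation:
Change: A[4] 10 -> -9, delta = -19
P[k] for k < 4: unchanged (A[4] not included)
P[k] for k >= 4: shift by delta = -19
  P[0] = 9 + 0 = 9
  P[1] = 6 + 0 = 6
  P[2] = 2 + 0 = 2
  P[3] = 10 + 0 = 10
  P[4] = 20 + -19 = 1
  P[5] = 11 + -19 = -8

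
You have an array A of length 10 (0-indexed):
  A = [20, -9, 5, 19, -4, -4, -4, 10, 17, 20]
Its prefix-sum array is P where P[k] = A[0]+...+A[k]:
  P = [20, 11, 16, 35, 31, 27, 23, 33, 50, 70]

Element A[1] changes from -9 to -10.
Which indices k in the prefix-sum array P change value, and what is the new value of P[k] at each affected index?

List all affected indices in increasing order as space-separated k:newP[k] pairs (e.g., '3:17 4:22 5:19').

Answer: 1:10 2:15 3:34 4:30 5:26 6:22 7:32 8:49 9:69

Derivation:
P[k] = A[0] + ... + A[k]
P[k] includes A[1] iff k >= 1
Affected indices: 1, 2, ..., 9; delta = -1
  P[1]: 11 + -1 = 10
  P[2]: 16 + -1 = 15
  P[3]: 35 + -1 = 34
  P[4]: 31 + -1 = 30
  P[5]: 27 + -1 = 26
  P[6]: 23 + -1 = 22
  P[7]: 33 + -1 = 32
  P[8]: 50 + -1 = 49
  P[9]: 70 + -1 = 69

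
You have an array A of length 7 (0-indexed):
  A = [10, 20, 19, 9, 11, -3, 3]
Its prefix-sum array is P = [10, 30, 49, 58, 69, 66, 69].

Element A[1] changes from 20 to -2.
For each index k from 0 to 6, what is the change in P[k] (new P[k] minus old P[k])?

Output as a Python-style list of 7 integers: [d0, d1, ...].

Answer: [0, -22, -22, -22, -22, -22, -22]

Derivation:
Element change: A[1] 20 -> -2, delta = -22
For k < 1: P[k] unchanged, delta_P[k] = 0
For k >= 1: P[k] shifts by exactly -22
Delta array: [0, -22, -22, -22, -22, -22, -22]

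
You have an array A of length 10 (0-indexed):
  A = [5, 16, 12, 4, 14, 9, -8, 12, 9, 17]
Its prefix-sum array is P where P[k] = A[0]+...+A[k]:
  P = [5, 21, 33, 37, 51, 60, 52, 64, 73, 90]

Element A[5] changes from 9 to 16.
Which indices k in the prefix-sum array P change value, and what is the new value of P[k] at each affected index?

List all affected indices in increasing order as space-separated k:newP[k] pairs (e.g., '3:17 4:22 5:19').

Answer: 5:67 6:59 7:71 8:80 9:97

Derivation:
P[k] = A[0] + ... + A[k]
P[k] includes A[5] iff k >= 5
Affected indices: 5, 6, ..., 9; delta = 7
  P[5]: 60 + 7 = 67
  P[6]: 52 + 7 = 59
  P[7]: 64 + 7 = 71
  P[8]: 73 + 7 = 80
  P[9]: 90 + 7 = 97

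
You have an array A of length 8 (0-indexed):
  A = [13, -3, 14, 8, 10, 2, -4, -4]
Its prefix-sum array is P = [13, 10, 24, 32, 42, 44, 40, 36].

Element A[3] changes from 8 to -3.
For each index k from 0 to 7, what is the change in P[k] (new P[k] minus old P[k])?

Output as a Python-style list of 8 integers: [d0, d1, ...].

Element change: A[3] 8 -> -3, delta = -11
For k < 3: P[k] unchanged, delta_P[k] = 0
For k >= 3: P[k] shifts by exactly -11
Delta array: [0, 0, 0, -11, -11, -11, -11, -11]

Answer: [0, 0, 0, -11, -11, -11, -11, -11]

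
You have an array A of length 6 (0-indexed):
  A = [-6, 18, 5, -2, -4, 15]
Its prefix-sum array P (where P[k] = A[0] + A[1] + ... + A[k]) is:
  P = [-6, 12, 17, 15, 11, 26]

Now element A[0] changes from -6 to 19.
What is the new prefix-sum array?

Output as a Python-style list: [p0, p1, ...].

Change: A[0] -6 -> 19, delta = 25
P[k] for k < 0: unchanged (A[0] not included)
P[k] for k >= 0: shift by delta = 25
  P[0] = -6 + 25 = 19
  P[1] = 12 + 25 = 37
  P[2] = 17 + 25 = 42
  P[3] = 15 + 25 = 40
  P[4] = 11 + 25 = 36
  P[5] = 26 + 25 = 51

Answer: [19, 37, 42, 40, 36, 51]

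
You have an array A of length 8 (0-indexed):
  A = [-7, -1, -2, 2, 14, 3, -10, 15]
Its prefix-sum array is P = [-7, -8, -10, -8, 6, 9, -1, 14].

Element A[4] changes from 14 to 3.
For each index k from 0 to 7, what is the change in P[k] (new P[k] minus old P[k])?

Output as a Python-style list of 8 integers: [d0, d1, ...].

Element change: A[4] 14 -> 3, delta = -11
For k < 4: P[k] unchanged, delta_P[k] = 0
For k >= 4: P[k] shifts by exactly -11
Delta array: [0, 0, 0, 0, -11, -11, -11, -11]

Answer: [0, 0, 0, 0, -11, -11, -11, -11]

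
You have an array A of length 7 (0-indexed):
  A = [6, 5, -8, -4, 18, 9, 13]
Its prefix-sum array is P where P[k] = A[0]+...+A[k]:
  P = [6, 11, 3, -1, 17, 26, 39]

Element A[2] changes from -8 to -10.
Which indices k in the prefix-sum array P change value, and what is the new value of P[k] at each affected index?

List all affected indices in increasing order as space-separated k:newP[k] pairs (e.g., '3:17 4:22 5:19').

P[k] = A[0] + ... + A[k]
P[k] includes A[2] iff k >= 2
Affected indices: 2, 3, ..., 6; delta = -2
  P[2]: 3 + -2 = 1
  P[3]: -1 + -2 = -3
  P[4]: 17 + -2 = 15
  P[5]: 26 + -2 = 24
  P[6]: 39 + -2 = 37

Answer: 2:1 3:-3 4:15 5:24 6:37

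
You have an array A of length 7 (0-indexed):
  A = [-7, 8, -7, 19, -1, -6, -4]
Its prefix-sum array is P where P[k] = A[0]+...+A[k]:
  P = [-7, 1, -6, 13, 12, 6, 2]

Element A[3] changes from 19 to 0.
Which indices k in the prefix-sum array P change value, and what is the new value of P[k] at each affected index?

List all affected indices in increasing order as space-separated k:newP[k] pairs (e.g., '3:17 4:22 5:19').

Answer: 3:-6 4:-7 5:-13 6:-17

Derivation:
P[k] = A[0] + ... + A[k]
P[k] includes A[3] iff k >= 3
Affected indices: 3, 4, ..., 6; delta = -19
  P[3]: 13 + -19 = -6
  P[4]: 12 + -19 = -7
  P[5]: 6 + -19 = -13
  P[6]: 2 + -19 = -17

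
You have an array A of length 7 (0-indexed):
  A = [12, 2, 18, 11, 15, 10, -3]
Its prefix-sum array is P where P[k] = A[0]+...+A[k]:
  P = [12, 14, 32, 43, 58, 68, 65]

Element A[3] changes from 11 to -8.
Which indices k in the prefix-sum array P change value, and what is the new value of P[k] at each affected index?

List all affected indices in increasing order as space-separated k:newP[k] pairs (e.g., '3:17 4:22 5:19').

Answer: 3:24 4:39 5:49 6:46

Derivation:
P[k] = A[0] + ... + A[k]
P[k] includes A[3] iff k >= 3
Affected indices: 3, 4, ..., 6; delta = -19
  P[3]: 43 + -19 = 24
  P[4]: 58 + -19 = 39
  P[5]: 68 + -19 = 49
  P[6]: 65 + -19 = 46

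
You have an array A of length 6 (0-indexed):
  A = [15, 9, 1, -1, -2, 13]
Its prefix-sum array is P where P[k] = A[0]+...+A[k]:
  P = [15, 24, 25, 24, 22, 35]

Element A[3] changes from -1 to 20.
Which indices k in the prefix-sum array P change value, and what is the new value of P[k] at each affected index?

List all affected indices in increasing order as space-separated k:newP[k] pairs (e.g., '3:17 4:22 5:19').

Answer: 3:45 4:43 5:56

Derivation:
P[k] = A[0] + ... + A[k]
P[k] includes A[3] iff k >= 3
Affected indices: 3, 4, ..., 5; delta = 21
  P[3]: 24 + 21 = 45
  P[4]: 22 + 21 = 43
  P[5]: 35 + 21 = 56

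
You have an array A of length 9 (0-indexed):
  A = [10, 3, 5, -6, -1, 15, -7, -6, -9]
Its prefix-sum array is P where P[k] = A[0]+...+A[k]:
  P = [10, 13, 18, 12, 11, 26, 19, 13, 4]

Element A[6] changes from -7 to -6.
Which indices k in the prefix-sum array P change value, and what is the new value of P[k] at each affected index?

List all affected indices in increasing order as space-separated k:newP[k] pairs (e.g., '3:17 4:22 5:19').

Answer: 6:20 7:14 8:5

Derivation:
P[k] = A[0] + ... + A[k]
P[k] includes A[6] iff k >= 6
Affected indices: 6, 7, ..., 8; delta = 1
  P[6]: 19 + 1 = 20
  P[7]: 13 + 1 = 14
  P[8]: 4 + 1 = 5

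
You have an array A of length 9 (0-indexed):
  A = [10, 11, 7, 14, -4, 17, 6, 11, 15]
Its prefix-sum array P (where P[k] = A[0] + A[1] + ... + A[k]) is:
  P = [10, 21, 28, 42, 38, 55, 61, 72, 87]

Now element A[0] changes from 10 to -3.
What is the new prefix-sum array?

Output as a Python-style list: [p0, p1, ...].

Answer: [-3, 8, 15, 29, 25, 42, 48, 59, 74]

Derivation:
Change: A[0] 10 -> -3, delta = -13
P[k] for k < 0: unchanged (A[0] not included)
P[k] for k >= 0: shift by delta = -13
  P[0] = 10 + -13 = -3
  P[1] = 21 + -13 = 8
  P[2] = 28 + -13 = 15
  P[3] = 42 + -13 = 29
  P[4] = 38 + -13 = 25
  P[5] = 55 + -13 = 42
  P[6] = 61 + -13 = 48
  P[7] = 72 + -13 = 59
  P[8] = 87 + -13 = 74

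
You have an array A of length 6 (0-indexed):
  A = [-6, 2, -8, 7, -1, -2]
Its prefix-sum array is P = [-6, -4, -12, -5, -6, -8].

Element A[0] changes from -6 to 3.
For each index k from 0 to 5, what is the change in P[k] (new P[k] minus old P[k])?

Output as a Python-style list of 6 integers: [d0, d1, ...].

Answer: [9, 9, 9, 9, 9, 9]

Derivation:
Element change: A[0] -6 -> 3, delta = 9
For k < 0: P[k] unchanged, delta_P[k] = 0
For k >= 0: P[k] shifts by exactly 9
Delta array: [9, 9, 9, 9, 9, 9]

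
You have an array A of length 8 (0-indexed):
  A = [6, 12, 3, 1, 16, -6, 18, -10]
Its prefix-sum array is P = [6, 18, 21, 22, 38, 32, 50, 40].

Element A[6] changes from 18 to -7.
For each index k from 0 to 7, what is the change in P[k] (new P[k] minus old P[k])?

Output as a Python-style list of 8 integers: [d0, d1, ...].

Answer: [0, 0, 0, 0, 0, 0, -25, -25]

Derivation:
Element change: A[6] 18 -> -7, delta = -25
For k < 6: P[k] unchanged, delta_P[k] = 0
For k >= 6: P[k] shifts by exactly -25
Delta array: [0, 0, 0, 0, 0, 0, -25, -25]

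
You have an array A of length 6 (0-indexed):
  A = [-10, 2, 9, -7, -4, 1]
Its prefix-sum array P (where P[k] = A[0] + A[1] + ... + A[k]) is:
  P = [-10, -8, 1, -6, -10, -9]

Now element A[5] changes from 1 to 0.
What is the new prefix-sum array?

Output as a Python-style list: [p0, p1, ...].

Change: A[5] 1 -> 0, delta = -1
P[k] for k < 5: unchanged (A[5] not included)
P[k] for k >= 5: shift by delta = -1
  P[0] = -10 + 0 = -10
  P[1] = -8 + 0 = -8
  P[2] = 1 + 0 = 1
  P[3] = -6 + 0 = -6
  P[4] = -10 + 0 = -10
  P[5] = -9 + -1 = -10

Answer: [-10, -8, 1, -6, -10, -10]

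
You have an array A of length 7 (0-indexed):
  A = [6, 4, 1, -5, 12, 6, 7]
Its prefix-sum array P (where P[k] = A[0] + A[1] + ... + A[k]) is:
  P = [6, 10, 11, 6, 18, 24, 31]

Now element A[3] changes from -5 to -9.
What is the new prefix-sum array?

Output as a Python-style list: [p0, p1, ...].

Change: A[3] -5 -> -9, delta = -4
P[k] for k < 3: unchanged (A[3] not included)
P[k] for k >= 3: shift by delta = -4
  P[0] = 6 + 0 = 6
  P[1] = 10 + 0 = 10
  P[2] = 11 + 0 = 11
  P[3] = 6 + -4 = 2
  P[4] = 18 + -4 = 14
  P[5] = 24 + -4 = 20
  P[6] = 31 + -4 = 27

Answer: [6, 10, 11, 2, 14, 20, 27]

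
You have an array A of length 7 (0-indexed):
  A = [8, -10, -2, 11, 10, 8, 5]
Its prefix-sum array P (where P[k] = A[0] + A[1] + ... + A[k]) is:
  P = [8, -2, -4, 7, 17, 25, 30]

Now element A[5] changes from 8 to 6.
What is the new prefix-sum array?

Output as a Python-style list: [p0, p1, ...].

Answer: [8, -2, -4, 7, 17, 23, 28]

Derivation:
Change: A[5] 8 -> 6, delta = -2
P[k] for k < 5: unchanged (A[5] not included)
P[k] for k >= 5: shift by delta = -2
  P[0] = 8 + 0 = 8
  P[1] = -2 + 0 = -2
  P[2] = -4 + 0 = -4
  P[3] = 7 + 0 = 7
  P[4] = 17 + 0 = 17
  P[5] = 25 + -2 = 23
  P[6] = 30 + -2 = 28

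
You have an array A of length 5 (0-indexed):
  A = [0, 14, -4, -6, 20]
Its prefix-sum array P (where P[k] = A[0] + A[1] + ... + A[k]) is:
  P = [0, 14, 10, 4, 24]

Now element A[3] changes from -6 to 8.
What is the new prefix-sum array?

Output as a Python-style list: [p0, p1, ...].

Change: A[3] -6 -> 8, delta = 14
P[k] for k < 3: unchanged (A[3] not included)
P[k] for k >= 3: shift by delta = 14
  P[0] = 0 + 0 = 0
  P[1] = 14 + 0 = 14
  P[2] = 10 + 0 = 10
  P[3] = 4 + 14 = 18
  P[4] = 24 + 14 = 38

Answer: [0, 14, 10, 18, 38]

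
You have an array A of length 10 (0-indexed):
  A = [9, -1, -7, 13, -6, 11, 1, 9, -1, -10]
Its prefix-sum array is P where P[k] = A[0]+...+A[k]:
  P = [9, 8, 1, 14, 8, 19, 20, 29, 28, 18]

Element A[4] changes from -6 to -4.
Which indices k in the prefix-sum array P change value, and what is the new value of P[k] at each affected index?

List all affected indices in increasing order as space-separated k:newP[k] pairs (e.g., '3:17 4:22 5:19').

P[k] = A[0] + ... + A[k]
P[k] includes A[4] iff k >= 4
Affected indices: 4, 5, ..., 9; delta = 2
  P[4]: 8 + 2 = 10
  P[5]: 19 + 2 = 21
  P[6]: 20 + 2 = 22
  P[7]: 29 + 2 = 31
  P[8]: 28 + 2 = 30
  P[9]: 18 + 2 = 20

Answer: 4:10 5:21 6:22 7:31 8:30 9:20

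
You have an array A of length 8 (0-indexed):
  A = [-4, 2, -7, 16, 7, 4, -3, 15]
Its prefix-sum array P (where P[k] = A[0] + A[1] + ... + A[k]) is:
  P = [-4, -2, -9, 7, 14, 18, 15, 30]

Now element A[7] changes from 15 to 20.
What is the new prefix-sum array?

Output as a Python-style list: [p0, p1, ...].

Answer: [-4, -2, -9, 7, 14, 18, 15, 35]

Derivation:
Change: A[7] 15 -> 20, delta = 5
P[k] for k < 7: unchanged (A[7] not included)
P[k] for k >= 7: shift by delta = 5
  P[0] = -4 + 0 = -4
  P[1] = -2 + 0 = -2
  P[2] = -9 + 0 = -9
  P[3] = 7 + 0 = 7
  P[4] = 14 + 0 = 14
  P[5] = 18 + 0 = 18
  P[6] = 15 + 0 = 15
  P[7] = 30 + 5 = 35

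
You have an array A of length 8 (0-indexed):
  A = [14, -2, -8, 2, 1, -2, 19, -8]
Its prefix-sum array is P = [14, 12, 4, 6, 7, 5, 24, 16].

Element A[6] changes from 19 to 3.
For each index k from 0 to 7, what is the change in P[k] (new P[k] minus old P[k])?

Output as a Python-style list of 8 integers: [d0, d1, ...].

Element change: A[6] 19 -> 3, delta = -16
For k < 6: P[k] unchanged, delta_P[k] = 0
For k >= 6: P[k] shifts by exactly -16
Delta array: [0, 0, 0, 0, 0, 0, -16, -16]

Answer: [0, 0, 0, 0, 0, 0, -16, -16]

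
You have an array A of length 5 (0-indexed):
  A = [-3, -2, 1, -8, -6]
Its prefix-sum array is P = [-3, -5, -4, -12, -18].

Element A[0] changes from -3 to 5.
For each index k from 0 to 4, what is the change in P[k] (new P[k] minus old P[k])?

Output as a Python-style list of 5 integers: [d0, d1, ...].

Answer: [8, 8, 8, 8, 8]

Derivation:
Element change: A[0] -3 -> 5, delta = 8
For k < 0: P[k] unchanged, delta_P[k] = 0
For k >= 0: P[k] shifts by exactly 8
Delta array: [8, 8, 8, 8, 8]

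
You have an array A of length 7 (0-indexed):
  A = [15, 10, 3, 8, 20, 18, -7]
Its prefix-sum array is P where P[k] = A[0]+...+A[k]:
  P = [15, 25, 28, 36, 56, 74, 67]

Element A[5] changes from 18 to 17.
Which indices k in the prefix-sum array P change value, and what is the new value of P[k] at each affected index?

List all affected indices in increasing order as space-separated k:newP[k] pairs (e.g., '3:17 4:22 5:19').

P[k] = A[0] + ... + A[k]
P[k] includes A[5] iff k >= 5
Affected indices: 5, 6, ..., 6; delta = -1
  P[5]: 74 + -1 = 73
  P[6]: 67 + -1 = 66

Answer: 5:73 6:66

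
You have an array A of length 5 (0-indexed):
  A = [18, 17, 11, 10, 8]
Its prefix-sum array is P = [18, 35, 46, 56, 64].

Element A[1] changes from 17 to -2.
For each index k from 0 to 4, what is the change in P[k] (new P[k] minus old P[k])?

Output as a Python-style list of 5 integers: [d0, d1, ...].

Element change: A[1] 17 -> -2, delta = -19
For k < 1: P[k] unchanged, delta_P[k] = 0
For k >= 1: P[k] shifts by exactly -19
Delta array: [0, -19, -19, -19, -19]

Answer: [0, -19, -19, -19, -19]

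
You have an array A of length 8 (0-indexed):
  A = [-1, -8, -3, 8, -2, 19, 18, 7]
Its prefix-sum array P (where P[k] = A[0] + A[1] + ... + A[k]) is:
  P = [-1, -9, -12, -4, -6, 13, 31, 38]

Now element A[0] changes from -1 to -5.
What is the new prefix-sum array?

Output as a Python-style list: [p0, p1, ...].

Answer: [-5, -13, -16, -8, -10, 9, 27, 34]

Derivation:
Change: A[0] -1 -> -5, delta = -4
P[k] for k < 0: unchanged (A[0] not included)
P[k] for k >= 0: shift by delta = -4
  P[0] = -1 + -4 = -5
  P[1] = -9 + -4 = -13
  P[2] = -12 + -4 = -16
  P[3] = -4 + -4 = -8
  P[4] = -6 + -4 = -10
  P[5] = 13 + -4 = 9
  P[6] = 31 + -4 = 27
  P[7] = 38 + -4 = 34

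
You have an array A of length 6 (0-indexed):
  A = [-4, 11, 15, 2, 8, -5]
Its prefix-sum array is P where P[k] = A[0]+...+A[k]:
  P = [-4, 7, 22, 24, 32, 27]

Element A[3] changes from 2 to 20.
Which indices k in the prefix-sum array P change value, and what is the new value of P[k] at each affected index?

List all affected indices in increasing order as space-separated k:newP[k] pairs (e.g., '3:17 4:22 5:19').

P[k] = A[0] + ... + A[k]
P[k] includes A[3] iff k >= 3
Affected indices: 3, 4, ..., 5; delta = 18
  P[3]: 24 + 18 = 42
  P[4]: 32 + 18 = 50
  P[5]: 27 + 18 = 45

Answer: 3:42 4:50 5:45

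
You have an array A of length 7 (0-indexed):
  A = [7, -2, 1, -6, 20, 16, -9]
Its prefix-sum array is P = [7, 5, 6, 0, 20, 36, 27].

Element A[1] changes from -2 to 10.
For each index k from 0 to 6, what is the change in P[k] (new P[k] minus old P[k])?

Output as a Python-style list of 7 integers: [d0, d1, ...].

Answer: [0, 12, 12, 12, 12, 12, 12]

Derivation:
Element change: A[1] -2 -> 10, delta = 12
For k < 1: P[k] unchanged, delta_P[k] = 0
For k >= 1: P[k] shifts by exactly 12
Delta array: [0, 12, 12, 12, 12, 12, 12]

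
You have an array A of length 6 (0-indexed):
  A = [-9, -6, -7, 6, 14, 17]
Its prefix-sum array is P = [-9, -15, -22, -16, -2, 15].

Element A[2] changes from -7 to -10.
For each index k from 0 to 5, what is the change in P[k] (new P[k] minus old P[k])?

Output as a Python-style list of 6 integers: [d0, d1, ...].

Answer: [0, 0, -3, -3, -3, -3]

Derivation:
Element change: A[2] -7 -> -10, delta = -3
For k < 2: P[k] unchanged, delta_P[k] = 0
For k >= 2: P[k] shifts by exactly -3
Delta array: [0, 0, -3, -3, -3, -3]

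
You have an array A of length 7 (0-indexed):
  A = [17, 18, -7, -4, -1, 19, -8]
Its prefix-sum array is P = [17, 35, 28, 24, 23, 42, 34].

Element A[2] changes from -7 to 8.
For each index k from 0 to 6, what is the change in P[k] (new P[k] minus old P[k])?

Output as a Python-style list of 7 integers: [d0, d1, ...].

Element change: A[2] -7 -> 8, delta = 15
For k < 2: P[k] unchanged, delta_P[k] = 0
For k >= 2: P[k] shifts by exactly 15
Delta array: [0, 0, 15, 15, 15, 15, 15]

Answer: [0, 0, 15, 15, 15, 15, 15]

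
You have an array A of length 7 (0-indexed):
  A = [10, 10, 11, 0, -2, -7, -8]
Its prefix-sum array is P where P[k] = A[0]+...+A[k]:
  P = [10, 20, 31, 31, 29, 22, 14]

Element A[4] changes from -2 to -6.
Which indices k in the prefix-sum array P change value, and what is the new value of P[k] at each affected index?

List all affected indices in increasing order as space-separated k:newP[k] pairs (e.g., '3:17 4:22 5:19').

Answer: 4:25 5:18 6:10

Derivation:
P[k] = A[0] + ... + A[k]
P[k] includes A[4] iff k >= 4
Affected indices: 4, 5, ..., 6; delta = -4
  P[4]: 29 + -4 = 25
  P[5]: 22 + -4 = 18
  P[6]: 14 + -4 = 10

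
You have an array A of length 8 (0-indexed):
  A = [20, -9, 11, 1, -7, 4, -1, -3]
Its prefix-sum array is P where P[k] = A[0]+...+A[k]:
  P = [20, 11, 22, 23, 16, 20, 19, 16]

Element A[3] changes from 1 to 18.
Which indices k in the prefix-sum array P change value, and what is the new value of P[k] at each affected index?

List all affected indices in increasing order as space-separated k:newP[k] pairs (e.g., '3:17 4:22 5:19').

Answer: 3:40 4:33 5:37 6:36 7:33

Derivation:
P[k] = A[0] + ... + A[k]
P[k] includes A[3] iff k >= 3
Affected indices: 3, 4, ..., 7; delta = 17
  P[3]: 23 + 17 = 40
  P[4]: 16 + 17 = 33
  P[5]: 20 + 17 = 37
  P[6]: 19 + 17 = 36
  P[7]: 16 + 17 = 33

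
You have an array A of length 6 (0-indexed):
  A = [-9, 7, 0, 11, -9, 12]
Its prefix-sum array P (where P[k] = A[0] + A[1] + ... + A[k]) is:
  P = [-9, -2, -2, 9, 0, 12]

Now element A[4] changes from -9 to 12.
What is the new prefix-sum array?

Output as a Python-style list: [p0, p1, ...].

Answer: [-9, -2, -2, 9, 21, 33]

Derivation:
Change: A[4] -9 -> 12, delta = 21
P[k] for k < 4: unchanged (A[4] not included)
P[k] for k >= 4: shift by delta = 21
  P[0] = -9 + 0 = -9
  P[1] = -2 + 0 = -2
  P[2] = -2 + 0 = -2
  P[3] = 9 + 0 = 9
  P[4] = 0 + 21 = 21
  P[5] = 12 + 21 = 33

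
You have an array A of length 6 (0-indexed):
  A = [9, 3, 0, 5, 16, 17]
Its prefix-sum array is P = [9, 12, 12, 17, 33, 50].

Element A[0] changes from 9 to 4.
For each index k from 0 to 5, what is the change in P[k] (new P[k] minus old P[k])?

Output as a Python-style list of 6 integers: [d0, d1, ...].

Answer: [-5, -5, -5, -5, -5, -5]

Derivation:
Element change: A[0] 9 -> 4, delta = -5
For k < 0: P[k] unchanged, delta_P[k] = 0
For k >= 0: P[k] shifts by exactly -5
Delta array: [-5, -5, -5, -5, -5, -5]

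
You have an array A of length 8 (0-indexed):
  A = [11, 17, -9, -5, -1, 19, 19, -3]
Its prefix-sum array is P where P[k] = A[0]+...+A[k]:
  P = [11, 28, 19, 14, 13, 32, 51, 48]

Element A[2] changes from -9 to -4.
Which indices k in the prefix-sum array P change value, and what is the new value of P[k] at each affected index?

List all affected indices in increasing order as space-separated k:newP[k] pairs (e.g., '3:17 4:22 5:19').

Answer: 2:24 3:19 4:18 5:37 6:56 7:53

Derivation:
P[k] = A[0] + ... + A[k]
P[k] includes A[2] iff k >= 2
Affected indices: 2, 3, ..., 7; delta = 5
  P[2]: 19 + 5 = 24
  P[3]: 14 + 5 = 19
  P[4]: 13 + 5 = 18
  P[5]: 32 + 5 = 37
  P[6]: 51 + 5 = 56
  P[7]: 48 + 5 = 53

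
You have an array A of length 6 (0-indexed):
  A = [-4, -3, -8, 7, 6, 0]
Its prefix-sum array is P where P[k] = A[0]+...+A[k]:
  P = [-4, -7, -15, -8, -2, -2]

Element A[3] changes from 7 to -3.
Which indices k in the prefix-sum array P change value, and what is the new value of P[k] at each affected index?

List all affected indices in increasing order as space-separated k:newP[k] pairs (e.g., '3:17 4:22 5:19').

Answer: 3:-18 4:-12 5:-12

Derivation:
P[k] = A[0] + ... + A[k]
P[k] includes A[3] iff k >= 3
Affected indices: 3, 4, ..., 5; delta = -10
  P[3]: -8 + -10 = -18
  P[4]: -2 + -10 = -12
  P[5]: -2 + -10 = -12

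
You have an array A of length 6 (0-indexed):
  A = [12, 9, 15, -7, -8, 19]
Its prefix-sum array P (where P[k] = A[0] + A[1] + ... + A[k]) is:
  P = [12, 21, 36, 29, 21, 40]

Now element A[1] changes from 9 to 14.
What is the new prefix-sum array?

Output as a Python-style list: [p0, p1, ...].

Change: A[1] 9 -> 14, delta = 5
P[k] for k < 1: unchanged (A[1] not included)
P[k] for k >= 1: shift by delta = 5
  P[0] = 12 + 0 = 12
  P[1] = 21 + 5 = 26
  P[2] = 36 + 5 = 41
  P[3] = 29 + 5 = 34
  P[4] = 21 + 5 = 26
  P[5] = 40 + 5 = 45

Answer: [12, 26, 41, 34, 26, 45]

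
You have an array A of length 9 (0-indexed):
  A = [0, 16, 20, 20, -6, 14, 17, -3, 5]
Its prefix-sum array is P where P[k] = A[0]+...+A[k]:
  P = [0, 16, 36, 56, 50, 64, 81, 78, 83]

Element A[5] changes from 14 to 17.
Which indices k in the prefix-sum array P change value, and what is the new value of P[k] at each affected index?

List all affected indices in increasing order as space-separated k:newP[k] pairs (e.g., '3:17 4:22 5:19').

P[k] = A[0] + ... + A[k]
P[k] includes A[5] iff k >= 5
Affected indices: 5, 6, ..., 8; delta = 3
  P[5]: 64 + 3 = 67
  P[6]: 81 + 3 = 84
  P[7]: 78 + 3 = 81
  P[8]: 83 + 3 = 86

Answer: 5:67 6:84 7:81 8:86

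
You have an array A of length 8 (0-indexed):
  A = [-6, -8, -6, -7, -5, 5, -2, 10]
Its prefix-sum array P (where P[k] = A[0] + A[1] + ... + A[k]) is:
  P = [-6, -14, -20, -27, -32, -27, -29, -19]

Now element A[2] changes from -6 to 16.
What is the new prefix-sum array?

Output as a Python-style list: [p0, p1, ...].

Change: A[2] -6 -> 16, delta = 22
P[k] for k < 2: unchanged (A[2] not included)
P[k] for k >= 2: shift by delta = 22
  P[0] = -6 + 0 = -6
  P[1] = -14 + 0 = -14
  P[2] = -20 + 22 = 2
  P[3] = -27 + 22 = -5
  P[4] = -32 + 22 = -10
  P[5] = -27 + 22 = -5
  P[6] = -29 + 22 = -7
  P[7] = -19 + 22 = 3

Answer: [-6, -14, 2, -5, -10, -5, -7, 3]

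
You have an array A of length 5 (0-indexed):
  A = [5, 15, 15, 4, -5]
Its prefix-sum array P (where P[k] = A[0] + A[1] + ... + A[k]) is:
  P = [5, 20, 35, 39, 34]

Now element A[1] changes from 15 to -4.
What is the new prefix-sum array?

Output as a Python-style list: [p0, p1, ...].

Change: A[1] 15 -> -4, delta = -19
P[k] for k < 1: unchanged (A[1] not included)
P[k] for k >= 1: shift by delta = -19
  P[0] = 5 + 0 = 5
  P[1] = 20 + -19 = 1
  P[2] = 35 + -19 = 16
  P[3] = 39 + -19 = 20
  P[4] = 34 + -19 = 15

Answer: [5, 1, 16, 20, 15]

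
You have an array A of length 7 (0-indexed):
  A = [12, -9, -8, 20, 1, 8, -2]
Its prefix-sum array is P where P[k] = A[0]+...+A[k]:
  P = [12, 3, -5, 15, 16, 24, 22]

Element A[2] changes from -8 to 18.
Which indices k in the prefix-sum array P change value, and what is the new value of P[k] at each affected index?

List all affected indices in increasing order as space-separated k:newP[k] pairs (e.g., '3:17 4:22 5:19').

P[k] = A[0] + ... + A[k]
P[k] includes A[2] iff k >= 2
Affected indices: 2, 3, ..., 6; delta = 26
  P[2]: -5 + 26 = 21
  P[3]: 15 + 26 = 41
  P[4]: 16 + 26 = 42
  P[5]: 24 + 26 = 50
  P[6]: 22 + 26 = 48

Answer: 2:21 3:41 4:42 5:50 6:48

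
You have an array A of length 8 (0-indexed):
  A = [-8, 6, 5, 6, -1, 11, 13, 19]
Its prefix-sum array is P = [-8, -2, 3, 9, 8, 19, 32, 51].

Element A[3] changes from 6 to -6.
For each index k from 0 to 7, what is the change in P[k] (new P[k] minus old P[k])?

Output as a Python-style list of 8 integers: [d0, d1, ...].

Element change: A[3] 6 -> -6, delta = -12
For k < 3: P[k] unchanged, delta_P[k] = 0
For k >= 3: P[k] shifts by exactly -12
Delta array: [0, 0, 0, -12, -12, -12, -12, -12]

Answer: [0, 0, 0, -12, -12, -12, -12, -12]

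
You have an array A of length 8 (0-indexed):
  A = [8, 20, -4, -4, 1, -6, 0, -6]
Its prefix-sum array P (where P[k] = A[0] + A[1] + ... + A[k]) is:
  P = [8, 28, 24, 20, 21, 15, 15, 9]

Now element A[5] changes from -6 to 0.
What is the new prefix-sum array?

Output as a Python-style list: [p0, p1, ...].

Answer: [8, 28, 24, 20, 21, 21, 21, 15]

Derivation:
Change: A[5] -6 -> 0, delta = 6
P[k] for k < 5: unchanged (A[5] not included)
P[k] for k >= 5: shift by delta = 6
  P[0] = 8 + 0 = 8
  P[1] = 28 + 0 = 28
  P[2] = 24 + 0 = 24
  P[3] = 20 + 0 = 20
  P[4] = 21 + 0 = 21
  P[5] = 15 + 6 = 21
  P[6] = 15 + 6 = 21
  P[7] = 9 + 6 = 15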